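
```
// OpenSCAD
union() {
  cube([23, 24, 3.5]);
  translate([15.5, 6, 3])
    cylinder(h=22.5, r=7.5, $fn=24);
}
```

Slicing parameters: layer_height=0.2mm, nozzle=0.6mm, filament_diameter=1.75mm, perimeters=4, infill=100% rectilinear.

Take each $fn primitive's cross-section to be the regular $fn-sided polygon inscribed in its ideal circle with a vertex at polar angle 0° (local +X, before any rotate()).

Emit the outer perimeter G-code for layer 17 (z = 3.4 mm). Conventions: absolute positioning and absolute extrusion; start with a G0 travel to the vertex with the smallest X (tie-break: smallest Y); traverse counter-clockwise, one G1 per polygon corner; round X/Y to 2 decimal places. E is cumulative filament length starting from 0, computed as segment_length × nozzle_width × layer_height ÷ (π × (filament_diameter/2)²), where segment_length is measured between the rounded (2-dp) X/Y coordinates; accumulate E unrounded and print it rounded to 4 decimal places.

At z = 3.4 mm: the cube (footprint 23×24) is included at this height; the r=7.5 cylinder at (15.5, 6) gives a regular 24-gon of circumradius 7.5 (constant along its height); Combining (union): the regions partially overlap (shared area 165.91 mm²), so overlapping operands fuse into one piece — 1 connected region. The outline is a single polygon with 11 vertices. Extrusion per mm of travel: 0.6 × 0.2 / (π × 0.875²) = 0.049890. Accumulating E over each segment gives final E = 4.7229.

G0 X0.00 Y0.00 Z3.40
G1 X11.10 Y0.00 E0.5538
G1 X11.75 Y-0.50 E0.5947
G1 X13.56 Y-1.24 E0.6923
G1 X15.50 Y-1.50 E0.7899
G1 X17.44 Y-1.24 E0.8876
G1 X19.25 Y-0.50 E0.9851
G1 X19.90 Y0.00 E1.0260
G1 X23.00 Y0.00 E1.1807
G1 X23.00 Y24.00 E2.3780
G1 X0.00 Y24.00 E3.5255
G1 X0.00 Y0.00 E4.7229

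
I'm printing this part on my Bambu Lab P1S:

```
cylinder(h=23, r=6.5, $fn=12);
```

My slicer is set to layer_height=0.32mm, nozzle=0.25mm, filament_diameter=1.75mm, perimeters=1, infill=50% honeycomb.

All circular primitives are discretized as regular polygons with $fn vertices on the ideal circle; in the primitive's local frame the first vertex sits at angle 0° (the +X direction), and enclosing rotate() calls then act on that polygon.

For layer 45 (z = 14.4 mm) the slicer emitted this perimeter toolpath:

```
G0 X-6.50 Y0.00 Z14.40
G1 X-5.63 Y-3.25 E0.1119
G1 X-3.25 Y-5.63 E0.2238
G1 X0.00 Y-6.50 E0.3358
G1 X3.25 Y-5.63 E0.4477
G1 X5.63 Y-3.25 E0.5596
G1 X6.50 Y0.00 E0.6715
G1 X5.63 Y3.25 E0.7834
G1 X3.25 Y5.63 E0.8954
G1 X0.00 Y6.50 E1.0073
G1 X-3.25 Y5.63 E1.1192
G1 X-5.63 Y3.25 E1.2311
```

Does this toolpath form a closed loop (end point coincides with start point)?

no

Start point (G0): (-6.50, 0.00). End point (last G1): the path does not return to the start — open.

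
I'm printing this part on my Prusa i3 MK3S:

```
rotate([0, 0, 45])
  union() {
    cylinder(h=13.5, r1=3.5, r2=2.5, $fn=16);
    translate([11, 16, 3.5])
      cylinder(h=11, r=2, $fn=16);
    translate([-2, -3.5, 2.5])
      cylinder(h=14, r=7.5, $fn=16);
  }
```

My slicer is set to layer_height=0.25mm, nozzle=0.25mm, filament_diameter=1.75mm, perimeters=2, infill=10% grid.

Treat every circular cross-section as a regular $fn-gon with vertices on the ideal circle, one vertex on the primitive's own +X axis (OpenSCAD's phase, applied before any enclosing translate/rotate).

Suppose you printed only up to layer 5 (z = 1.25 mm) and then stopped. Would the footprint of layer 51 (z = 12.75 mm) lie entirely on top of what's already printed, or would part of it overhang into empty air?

Compare the two slices. At z = 1.25: the cone contributes a regular 16-gon of circumradius 3.407 (interpolated between r1=3.5 and r2=2.5 at t=0.093) (area = (16/2)·3.407²·sin(360°/16) = 35.54 mm²); the cylinder at (11, 16) does not reach this height (z outside [3.5, 14.5]); the cylinder at (-2, -3.5) is absent (z outside [2.5, 16.5]); Taking the union: only the cone is present, so the union is just that shape — area = 35.54 mm²; (whole slice rotated 45° about Z — lengths, areas and connectivity unchanged). At z = 12.75: the cone: at t=0.944 of its height the radius interpolates to r₁+(r₂−r₁)t = 2.556, giving a regular 16-gon of that circumradius (area = (16/2)·2.556²·sin(360°/16) = 19.99 mm²); the r=2 cylinder at (11, 16) gives a regular 16-gon of circumradius 2 (constant along its height) (area = (16/2)·2.000²·sin(360°/16) = 12.25 mm²); the cylinder at (-2, -3.5): section is a regular 16-gon, circumradius r=7.5 (area = (16/2)·7.500²·sin(360°/16) = 172.21 mm²); Taking the union: the regions partially overlap — summed areas 204.45 mm² minus the doubly-counted overlap 19.99 mm² gives 184.45 mm² — area = 184.45 mm²; (whole slice rotated 45° about Z — lengths, areas and connectivity unchanged). Checking containment: at z = 12.75 the cross-section extends beyond the z = 1.25 cross-section by about 148.92 mm².

part overhangs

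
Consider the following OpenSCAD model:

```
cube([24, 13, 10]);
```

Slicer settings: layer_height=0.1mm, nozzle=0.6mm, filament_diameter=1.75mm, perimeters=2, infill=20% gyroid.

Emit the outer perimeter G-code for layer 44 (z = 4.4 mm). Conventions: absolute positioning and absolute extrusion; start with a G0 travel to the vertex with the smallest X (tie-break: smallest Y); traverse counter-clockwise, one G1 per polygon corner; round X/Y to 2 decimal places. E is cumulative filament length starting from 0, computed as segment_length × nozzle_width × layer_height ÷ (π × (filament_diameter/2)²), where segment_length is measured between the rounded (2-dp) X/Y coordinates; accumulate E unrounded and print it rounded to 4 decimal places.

G0 X0.00 Y0.00 Z4.40
G1 X24.00 Y0.00 E0.5987
G1 X24.00 Y13.00 E0.9230
G1 X0.00 Y13.00 E1.5217
G1 X0.00 Y0.00 E1.8459

At z = 4.4 mm: the cube is present — its section is the full 24×13 rectangle. The outline is a single polygon with 4 vertices. Extrusion per mm of travel: 0.6 × 0.1 / (π × 0.875²) = 0.024945. Accumulating E over each segment gives final E = 1.8459.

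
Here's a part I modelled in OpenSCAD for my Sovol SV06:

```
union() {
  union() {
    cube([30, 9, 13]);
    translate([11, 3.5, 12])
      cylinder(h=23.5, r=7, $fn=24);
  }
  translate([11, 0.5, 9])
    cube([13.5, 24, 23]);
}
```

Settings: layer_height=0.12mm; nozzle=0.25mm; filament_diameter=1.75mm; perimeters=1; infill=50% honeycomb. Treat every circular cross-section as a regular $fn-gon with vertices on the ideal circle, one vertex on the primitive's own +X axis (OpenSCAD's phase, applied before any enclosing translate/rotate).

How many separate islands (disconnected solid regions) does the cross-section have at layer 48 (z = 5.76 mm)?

At z = 5.76 mm: the cube is present — its section is the full 30×9 rectangle; the cylinder at (11, 3.5) does not reach this height (z outside [12, 35.5]); Taking the union: only the 30×9 cube is present, so the union is just that shape — 1 connected region; the cube at (11, 0.5) is not intersected at this z (z outside [9, 32]); Merging all regions: only the result so far is present, so the union is just that shape — 1 connected region. Overall, the cross-section is a single solid region. Island count = 1.

1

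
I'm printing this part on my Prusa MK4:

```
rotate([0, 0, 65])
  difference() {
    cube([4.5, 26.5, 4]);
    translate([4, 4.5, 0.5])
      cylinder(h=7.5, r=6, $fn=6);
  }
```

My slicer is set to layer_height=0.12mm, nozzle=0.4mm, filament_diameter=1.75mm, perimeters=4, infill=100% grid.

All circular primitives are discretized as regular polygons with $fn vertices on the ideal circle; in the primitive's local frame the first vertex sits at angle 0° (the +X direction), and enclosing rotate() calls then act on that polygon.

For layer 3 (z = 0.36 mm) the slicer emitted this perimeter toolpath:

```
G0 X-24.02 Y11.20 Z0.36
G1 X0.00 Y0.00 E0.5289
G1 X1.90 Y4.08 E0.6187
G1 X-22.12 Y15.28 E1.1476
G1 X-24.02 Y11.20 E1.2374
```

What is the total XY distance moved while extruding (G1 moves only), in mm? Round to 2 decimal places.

62.01 mm

Sum the Euclidean lengths of each G1 segment: total = 62.01 mm.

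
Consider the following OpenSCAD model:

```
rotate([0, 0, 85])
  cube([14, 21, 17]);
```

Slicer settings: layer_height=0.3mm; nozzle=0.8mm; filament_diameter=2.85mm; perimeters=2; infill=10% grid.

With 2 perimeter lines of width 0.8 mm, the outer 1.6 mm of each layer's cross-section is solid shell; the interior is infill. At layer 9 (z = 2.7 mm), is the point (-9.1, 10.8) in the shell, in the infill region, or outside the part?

At z = 2.7 mm: the cube (footprint 14×21) is included at this height; (rotated 85° about Z; rotation is an isometry so areas/perimeters/island counts are preserved). Overall, the cross-section is a single solid region. Undo the 85° rotation: the query point maps to (9.966, 10.007) in the un-rotated model frame. The nearest boundary edge runs (14.00, 0.00)→(14.00, 21.00); distance from the point to it = 4.03 mm. The point is inside the cross-section and 4.03 mm from the nearest boundary — more than the 1.6 mm shell width (2 × 0.8), so it's in the infill interior.

infill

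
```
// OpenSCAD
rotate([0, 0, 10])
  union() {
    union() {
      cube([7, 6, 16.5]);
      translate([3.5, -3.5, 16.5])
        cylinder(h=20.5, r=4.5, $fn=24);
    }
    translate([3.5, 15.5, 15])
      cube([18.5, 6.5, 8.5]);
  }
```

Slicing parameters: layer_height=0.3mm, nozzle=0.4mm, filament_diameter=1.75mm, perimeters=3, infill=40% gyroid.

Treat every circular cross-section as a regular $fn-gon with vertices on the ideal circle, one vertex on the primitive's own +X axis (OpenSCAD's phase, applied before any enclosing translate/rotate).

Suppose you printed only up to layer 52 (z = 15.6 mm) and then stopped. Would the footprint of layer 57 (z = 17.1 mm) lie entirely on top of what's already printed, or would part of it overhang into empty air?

Compare the two slices. At z = 15.6: the cube (footprint 7×6) is included at this height (area 42.00 mm²); the cylinder at (3.5, -3.5) does not reach this height (z outside [16.5, 37]); Taking the union: only the 7×6 cube is present, so the union is just that shape — area = 42.00 mm²; the cube at (3.5, 15.5) is present — its section is the full 18.5×6.5 rectangle (area 120.25 mm²); Merging all regions: the 2 present regions are separate (no shared area or edge), so areas and boundary lengths simply add and each stays a separate island — area = 162.25 mm²; (whole slice rotated 10° about Z — lengths, areas and connectivity unchanged). At z = 17.1: the cube does not reach this height (z outside [0, 16.5]); the r=4.5 cylinder at (3.5, -3.5) gives a regular 24-gon of circumradius 4.5 (constant along its height) (area = (24/2)·4.500²·sin(360°/24) = 62.89 mm²); Combining (union): only the r=4.5 cylinder at (3.5, -3.5) is present, so the union is just that shape — area = 62.89 mm²; the cube at (3.5, 15.5) is present — its section is the full 18.5×6.5 rectangle (area 120.25 mm²); Merging all regions: the 2 present regions are separate (no shared area or edge), so areas and boundary lengths simply add and each stays a separate island — area = 183.14 mm²; (rotated 10° about Z; rotation is an isometry so areas/perimeters/island counts are preserved). Checking containment: at z = 17.1 the cross-section extends beyond the z = 15.6 cross-section by about 59.19 mm².

part overhangs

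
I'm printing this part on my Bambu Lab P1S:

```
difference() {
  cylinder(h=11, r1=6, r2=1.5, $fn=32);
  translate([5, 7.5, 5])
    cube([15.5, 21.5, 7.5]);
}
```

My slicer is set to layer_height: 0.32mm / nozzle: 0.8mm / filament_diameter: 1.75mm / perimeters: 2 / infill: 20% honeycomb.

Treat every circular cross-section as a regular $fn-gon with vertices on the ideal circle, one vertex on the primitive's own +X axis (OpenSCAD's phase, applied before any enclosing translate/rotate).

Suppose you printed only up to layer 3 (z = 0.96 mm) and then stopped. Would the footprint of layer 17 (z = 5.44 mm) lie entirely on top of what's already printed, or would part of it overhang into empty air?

entirely on top

Compare the two slices. At z = 0.96: the cone (r1=6→r2=1.5) has section circumradius 5.607 here — a regular 32-gon (area = (32/2)·5.607²·sin(360°/32) = 98.14 mm²); the cube at (5, 7.5) is not intersected at this z (z outside [5, 12.5]); Subtracting the remaining from the first: none of the subtracted shapes is present at this height, so the cone is unchanged — area = 98.14 mm². At z = 5.44: the cone (r1=6→r2=1.5) has section circumradius 3.775 here — a regular 32-gon (area = (32/2)·3.775²·sin(360°/32) = 44.47 mm²); the cube at (5, 7.5) is present — its section is the full 15.5×21.5 rectangle (area 333.25 mm²); After the difference (first − rest): starting from the cone (44.47 mm²), the 15.5×21.5 cube at (5, 7.5) misses the remaining region (no effect) — area = 44.47 mm². Checking containment: the cross-section at z = 5.44 is a subset of the cross-section at z = 0.96.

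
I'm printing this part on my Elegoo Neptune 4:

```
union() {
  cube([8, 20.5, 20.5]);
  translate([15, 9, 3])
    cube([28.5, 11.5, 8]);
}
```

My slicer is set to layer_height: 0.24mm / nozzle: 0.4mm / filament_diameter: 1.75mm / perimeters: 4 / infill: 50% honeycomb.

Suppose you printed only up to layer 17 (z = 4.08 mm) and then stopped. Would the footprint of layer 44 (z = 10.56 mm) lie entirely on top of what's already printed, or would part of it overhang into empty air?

Compare the two slices. At z = 4.08: the cube (footprint 8×20.5) is included at this height (area 164.00 mm²); the cube at (15, 9) is present — its section is the full 28.5×11.5 rectangle (area 327.75 mm²); Merging all regions: the 2 present regions are separate (no shared area or edge), so areas and boundary lengths simply add and each stays a separate island — area = 491.75 mm². At z = 10.56: the 8×20.5 cube contributes its full rectangle (area 164.00 mm²); the 28.5×11.5 cube at (15, 9) contributes its full rectangle (area 327.75 mm²); Combining (union): the 2 present regions are separate (no shared area or edge), so areas and boundary lengths simply add and each stays a separate island — area = 491.75 mm². Checking containment: the cross-section at z = 10.56 is a subset of the cross-section at z = 4.08.

entirely on top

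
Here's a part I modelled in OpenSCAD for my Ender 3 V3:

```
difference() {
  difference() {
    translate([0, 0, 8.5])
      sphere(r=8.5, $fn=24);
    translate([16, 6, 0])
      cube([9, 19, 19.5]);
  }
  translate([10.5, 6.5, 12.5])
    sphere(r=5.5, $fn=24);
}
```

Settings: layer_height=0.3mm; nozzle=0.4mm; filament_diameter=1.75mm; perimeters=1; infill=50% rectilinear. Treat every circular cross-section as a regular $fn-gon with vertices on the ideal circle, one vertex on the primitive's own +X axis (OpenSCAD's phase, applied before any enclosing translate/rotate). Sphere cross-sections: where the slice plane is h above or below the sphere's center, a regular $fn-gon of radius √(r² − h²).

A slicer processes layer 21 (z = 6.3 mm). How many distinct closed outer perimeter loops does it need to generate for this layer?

At z = 6.3 mm: the r=8.5 sphere contributes a regular 24-gon of circumradius √(8.5²−2.2²) = 8.210; the cube at (16, 6) is present — its section is the full 9×19 rectangle; Subtracting the remaining from the first: starting from the r=8.5 sphere, the 9×19 cube at (16, 6) misses the remaining region (no effect) — 1 connected region; the sphere at (10.5, 6.5) does not reach this height (|z−center|=6.200 > r=5.5); After the difference (first − rest): none of the subtracted shapes is present at this height, so that combined region is unchanged — 1 connected region. The result has 1 disconnected region.

1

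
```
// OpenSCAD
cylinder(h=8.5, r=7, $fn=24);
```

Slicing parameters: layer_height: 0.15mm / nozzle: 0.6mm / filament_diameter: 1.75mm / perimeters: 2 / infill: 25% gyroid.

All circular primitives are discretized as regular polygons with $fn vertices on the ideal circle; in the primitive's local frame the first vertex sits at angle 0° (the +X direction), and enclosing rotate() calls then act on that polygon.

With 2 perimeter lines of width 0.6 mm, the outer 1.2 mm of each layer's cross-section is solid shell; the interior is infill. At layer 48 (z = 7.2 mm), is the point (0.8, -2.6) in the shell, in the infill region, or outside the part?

infill

At z = 7.2 mm: the cylinder: section is a regular 24-gon, circumradius r=7. Overall, the cross-section is a single solid region. The nearest boundary edge runs (1.81, -6.76)→(3.50, -6.06); distance from the point to it = 4.23 mm. The point is inside the cross-section and 4.23 mm from the nearest boundary — more than the 1.2 mm shell width (2 × 0.6), so it's in the infill interior.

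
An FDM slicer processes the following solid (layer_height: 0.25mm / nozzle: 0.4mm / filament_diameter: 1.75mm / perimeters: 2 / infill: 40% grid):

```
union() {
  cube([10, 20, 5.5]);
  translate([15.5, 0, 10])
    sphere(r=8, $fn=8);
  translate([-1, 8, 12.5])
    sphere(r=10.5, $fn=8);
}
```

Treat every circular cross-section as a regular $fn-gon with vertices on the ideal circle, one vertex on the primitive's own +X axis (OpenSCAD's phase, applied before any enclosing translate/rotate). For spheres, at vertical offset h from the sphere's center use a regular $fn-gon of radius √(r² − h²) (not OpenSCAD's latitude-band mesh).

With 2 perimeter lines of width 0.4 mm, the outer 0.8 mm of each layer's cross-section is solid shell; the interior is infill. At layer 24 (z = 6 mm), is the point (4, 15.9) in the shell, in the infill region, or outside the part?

At z = 6 mm: the cube does not reach this height (z outside [0, 5.5]); the r=8 sphere at (15.5, 0) slices to a regular 8-gon of circumradius 6.928 (√(r²−h²) with h=4 from center); the r=10.5 sphere at (-1, 8) slices to a regular 8-gon of circumradius 8.246 (√(r²−h²) with h=6.5 from center); Combining (union): the 2 present regions are separate (no shared area or edge), so areas and boundary lengths simply add and each stays a separate island — 2 connected regions. Overall, the cross-section has 2 separate islands. The nearest boundary edge runs (-1.00, 16.25)→(4.83, 13.83); distance from the point to it = 1.59 mm. The point is not inside any of the regions above, so it lies outside the cross-section (1.59 mm from the nearest boundary).

outside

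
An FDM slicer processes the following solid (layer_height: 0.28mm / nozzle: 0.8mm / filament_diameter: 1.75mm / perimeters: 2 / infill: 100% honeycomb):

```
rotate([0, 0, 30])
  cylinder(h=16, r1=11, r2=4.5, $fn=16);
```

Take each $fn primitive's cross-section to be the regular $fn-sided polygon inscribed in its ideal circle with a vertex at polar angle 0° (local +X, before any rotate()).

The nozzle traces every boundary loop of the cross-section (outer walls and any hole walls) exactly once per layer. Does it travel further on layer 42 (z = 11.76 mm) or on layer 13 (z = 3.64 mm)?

Layer 42 (z = 11.76): the cone contributes a regular 16-gon of circumradius 6.223 (interpolated between r1=11 and r2=4.5 at t=0.735) (perimeter = 2·16·6.223·sin(180°/16) = 38.85 mm); (rotated 30° about Z; rotation is an isometry so areas/perimeters/island counts are preserved). So its perimeter = 38.85 mm. Layer 13 (z = 3.64): the cone contributes a regular 16-gon of circumradius 9.521 (interpolated between r1=11 and r2=4.5 at t=0.228) (perimeter = 2·16·9.521·sin(180°/16) = 59.44 mm); (rotated 30° about Z; rotation is an isometry so areas/perimeters/island counts are preserved). So its perimeter = 59.44 mm. Layer 13 is larger (59.44 vs 38.85 mm).

layer 13 (z = 3.64 mm)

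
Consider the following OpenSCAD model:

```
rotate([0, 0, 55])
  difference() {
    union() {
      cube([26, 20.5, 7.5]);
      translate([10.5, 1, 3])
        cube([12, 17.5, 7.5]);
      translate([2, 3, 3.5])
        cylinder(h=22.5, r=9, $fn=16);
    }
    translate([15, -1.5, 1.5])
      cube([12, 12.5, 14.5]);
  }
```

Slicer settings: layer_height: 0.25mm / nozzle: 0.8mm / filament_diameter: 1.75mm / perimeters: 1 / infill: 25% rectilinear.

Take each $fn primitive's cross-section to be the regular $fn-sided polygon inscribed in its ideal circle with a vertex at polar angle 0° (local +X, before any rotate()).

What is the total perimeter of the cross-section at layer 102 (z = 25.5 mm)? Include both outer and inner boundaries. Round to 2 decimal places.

At z = 25.5 mm: the cube does not reach this height (z outside [0, 7.5]); the cube at (10.5, 1) is not intersected at this z (z outside [3, 10.5]); the cylinder at (2, 3): section is a regular 16-gon, circumradius r=9 (perimeter = 2·16·9.000·sin(180°/16) = 56.19 mm); Merging all regions: only the r=9 cylinder at (2, 3) is present, so the union is just that shape — boundary = 56.19 mm; the cube at (15, -1.5) is absent (z outside [1.5, 16]); Taking the first minus the rest: none of the subtracted shapes is present at this height, so that combined region is unchanged — boundary = 56.19 mm; (rotated 55° about Z; rotation is an isometry so areas/perimeters/island counts are preserved). Overall, the cross-section is a single solid region. Total boundary length (outer) = 56.19 mm.

56.19 mm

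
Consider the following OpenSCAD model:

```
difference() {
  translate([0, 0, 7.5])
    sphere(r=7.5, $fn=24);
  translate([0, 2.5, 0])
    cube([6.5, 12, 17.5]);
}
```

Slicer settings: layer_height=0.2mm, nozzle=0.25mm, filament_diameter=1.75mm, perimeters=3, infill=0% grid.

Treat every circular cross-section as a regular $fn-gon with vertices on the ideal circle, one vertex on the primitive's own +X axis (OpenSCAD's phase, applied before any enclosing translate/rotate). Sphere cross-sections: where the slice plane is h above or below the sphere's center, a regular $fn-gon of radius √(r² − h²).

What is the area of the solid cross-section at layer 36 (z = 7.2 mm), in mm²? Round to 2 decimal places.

149.41 mm²

At z = 7.2 mm: the sphere: section is a regular 24-gon, circumradius = √(r²−h²) = √(7.5²−0.3²) = 7.494 (area = (24/2)·7.494²·sin(360°/24) = 174.42 mm²); the cube at (0, 2.5) is present — its section is the full 6.5×12 rectangle (area 78.00 mm²); After the difference (first − rest): starting from the r=7.5 sphere (174.42 mm²), the 6.5×12 cube at (0, 2.5) partially overlaps it — only the 25.02 mm² overlap (of its 78.00 mm²) is removed, clipping the outline — area = 149.41 mm². Overall, the cross-section is a single solid region. Net area = 149.41 mm².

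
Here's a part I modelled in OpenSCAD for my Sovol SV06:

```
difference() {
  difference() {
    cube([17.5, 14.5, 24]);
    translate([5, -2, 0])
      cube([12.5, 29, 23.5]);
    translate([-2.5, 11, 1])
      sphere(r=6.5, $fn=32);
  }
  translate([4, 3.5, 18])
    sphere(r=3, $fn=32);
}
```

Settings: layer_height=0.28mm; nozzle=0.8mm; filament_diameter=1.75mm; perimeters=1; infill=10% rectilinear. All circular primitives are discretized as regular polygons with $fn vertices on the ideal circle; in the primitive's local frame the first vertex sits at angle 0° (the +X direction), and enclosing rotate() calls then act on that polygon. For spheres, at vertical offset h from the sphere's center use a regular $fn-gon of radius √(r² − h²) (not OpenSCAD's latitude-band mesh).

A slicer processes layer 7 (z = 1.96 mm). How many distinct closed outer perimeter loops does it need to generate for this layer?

At z = 1.96 mm: the cube is present — its section is the full 17.5×14.5 rectangle; the cube at (5, -2) is present — its section is the full 12.5×29 rectangle; the sphere at (-2.5, 11): section is a regular 32-gon, circumradius = √(r²−h²) = √(6.5²−0.96²) = 6.429; Taking the first minus the rest: starting from the 17.5×14.5 cube, the 12.5×29 cube at (5, -2) partially overlaps it — only the 181.25 mm² overlap (of its 362.50 mm²) is removed, clipping the outline; the r=6.5 sphere at (-2.5, 11) partially overlaps it — only the 29.15 mm² overlap (of its 129.00 mm²) is removed, clipping the outline — 1 connected region; the sphere at (4, 3.5) does not reach this height (|z−center|=16.040 > r=3); After the difference (first − rest): none of the subtracted shapes is present at this height, so that combined region is unchanged — 1 connected region. The result has 1 disconnected region.

1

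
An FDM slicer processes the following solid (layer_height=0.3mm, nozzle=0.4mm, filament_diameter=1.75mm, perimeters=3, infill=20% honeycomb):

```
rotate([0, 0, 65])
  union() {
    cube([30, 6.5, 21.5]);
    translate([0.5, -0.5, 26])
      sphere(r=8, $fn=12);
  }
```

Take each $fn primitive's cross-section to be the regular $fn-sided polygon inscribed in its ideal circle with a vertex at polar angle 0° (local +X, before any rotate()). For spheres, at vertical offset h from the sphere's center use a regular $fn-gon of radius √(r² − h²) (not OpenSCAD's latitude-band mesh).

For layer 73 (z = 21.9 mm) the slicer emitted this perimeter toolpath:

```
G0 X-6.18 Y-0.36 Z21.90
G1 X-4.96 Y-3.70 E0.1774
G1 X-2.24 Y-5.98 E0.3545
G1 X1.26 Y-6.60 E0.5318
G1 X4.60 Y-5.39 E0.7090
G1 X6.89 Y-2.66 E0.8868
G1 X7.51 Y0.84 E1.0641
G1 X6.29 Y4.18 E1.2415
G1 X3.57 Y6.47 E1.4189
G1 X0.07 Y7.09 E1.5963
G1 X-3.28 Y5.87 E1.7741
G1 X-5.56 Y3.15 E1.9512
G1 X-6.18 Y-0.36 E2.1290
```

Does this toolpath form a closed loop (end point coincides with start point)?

yes

Start point (G0): (-6.18, -0.36). End point (last G1): the path returns to the start — closed.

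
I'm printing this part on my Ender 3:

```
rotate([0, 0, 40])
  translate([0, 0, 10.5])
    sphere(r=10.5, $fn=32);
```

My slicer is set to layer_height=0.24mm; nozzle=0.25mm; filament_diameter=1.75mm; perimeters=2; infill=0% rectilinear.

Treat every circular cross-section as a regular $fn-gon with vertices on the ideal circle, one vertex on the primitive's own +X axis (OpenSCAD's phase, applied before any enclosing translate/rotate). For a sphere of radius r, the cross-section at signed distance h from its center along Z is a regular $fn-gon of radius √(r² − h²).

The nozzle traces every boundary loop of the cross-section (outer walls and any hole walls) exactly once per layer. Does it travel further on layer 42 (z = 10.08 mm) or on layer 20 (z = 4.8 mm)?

layer 42 (z = 10.08 mm)

Layer 42 (z = 10.08): the r=10.5 sphere slices to a regular 32-gon of circumradius 10.492 (√(r²−h²) with h=0.42 from center) (perimeter = 2·32·10.492·sin(180°/32) = 65.81 mm); (rotated 40° about Z; rotation is an isometry so areas/perimeters/island counts are preserved). So its perimeter = 65.81 mm. Layer 20 (z = 4.8): the r=10.5 sphere slices to a regular 32-gon of circumradius 8.818 (√(r²−h²) with h=5.7 from center) (perimeter = 2·32·8.818·sin(180°/32) = 55.32 mm); (rotated 40° about Z; rotation is an isometry so areas/perimeters/island counts are preserved). So its perimeter = 55.32 mm. Layer 42 is larger (65.81 vs 55.32 mm).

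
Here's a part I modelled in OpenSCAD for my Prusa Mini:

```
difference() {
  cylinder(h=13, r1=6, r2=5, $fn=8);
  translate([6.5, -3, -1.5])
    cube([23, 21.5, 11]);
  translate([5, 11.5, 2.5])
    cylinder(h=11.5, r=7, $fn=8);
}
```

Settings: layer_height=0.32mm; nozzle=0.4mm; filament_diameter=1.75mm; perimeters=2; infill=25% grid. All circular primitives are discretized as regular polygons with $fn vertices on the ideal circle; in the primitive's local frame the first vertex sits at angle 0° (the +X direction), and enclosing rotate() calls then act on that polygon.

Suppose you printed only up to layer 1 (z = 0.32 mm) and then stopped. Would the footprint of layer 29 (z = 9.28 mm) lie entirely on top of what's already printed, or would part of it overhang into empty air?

Compare the two slices. At z = 0.32: the cone contributes a regular 8-gon of circumradius 5.975 (interpolated between r1=6 and r2=5 at t=0.025) (area = (8/2)·5.975²·sin(360°/8) = 100.99 mm²); the cube at (6.5, -3) (footprint 23×21.5) is included at this height (area 494.50 mm²); the cylinder at (5, 11.5) is not intersected at this z (z outside [2.5, 14]); After the difference (first − rest): starting from the cone (100.99 mm²), the 23×21.5 cube at (6.5, -3) misses the remaining region (no effect) — area = 100.99 mm². At z = 9.28: the cone: at t=0.714 of its height the radius interpolates to r₁+(r₂−r₁)t = 5.286, giving a regular 8-gon of that circumradius (area = (8/2)·5.286²·sin(360°/8) = 79.04 mm²); the cube at (6.5, -3) is present — its section is the full 23×21.5 rectangle (area 494.50 mm²); the cylinder at (5, 11.5): section is a regular 8-gon, circumradius r=7 (area = (8/2)·7.000²·sin(360°/8) = 138.59 mm²); After the difference (first − rest): starting from the cone (79.04 mm²), the 23×21.5 cube at (6.5, -3) misses the remaining region (no effect); the r=7 cylinder at (5, 11.5) misses the remaining region (no effect) — area = 79.04 mm². Checking containment: the cross-section at z = 9.28 is a subset of the cross-section at z = 0.32.

entirely on top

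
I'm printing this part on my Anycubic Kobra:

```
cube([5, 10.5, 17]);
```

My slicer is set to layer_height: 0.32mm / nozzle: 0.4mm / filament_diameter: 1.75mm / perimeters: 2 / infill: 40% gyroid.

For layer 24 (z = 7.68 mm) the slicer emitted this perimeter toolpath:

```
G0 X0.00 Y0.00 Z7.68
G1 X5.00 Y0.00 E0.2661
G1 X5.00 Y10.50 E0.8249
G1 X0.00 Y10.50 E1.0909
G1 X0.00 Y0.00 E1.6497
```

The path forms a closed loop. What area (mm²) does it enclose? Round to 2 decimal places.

52.50 mm²

Apply the shoelace formula to the sequence of (X, Y) vertices; enclosed area = 52.50 mm².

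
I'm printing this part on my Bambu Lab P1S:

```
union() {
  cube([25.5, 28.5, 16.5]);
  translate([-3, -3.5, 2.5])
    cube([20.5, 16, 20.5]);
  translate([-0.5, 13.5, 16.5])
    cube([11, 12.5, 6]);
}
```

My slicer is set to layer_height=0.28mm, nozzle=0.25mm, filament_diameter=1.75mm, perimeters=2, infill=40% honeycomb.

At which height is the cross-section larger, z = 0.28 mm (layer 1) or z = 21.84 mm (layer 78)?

Layer 1 (z = 0.28): the cube (footprint 25.5×28.5) is included at this height (area 726.75 mm²); the cube at (-3, -3.5) is not intersected at this z (z outside [2.5, 23]); the cube at (-0.5, 13.5) does not reach this height (z outside [16.5, 22.5]); Combining (union): only the 25.5×28.5 cube is present, so the union is just that shape — area = 726.75 mm². So its area = 726.75 mm². Layer 78 (z = 21.84): the cube is not intersected at this z (z outside [0, 16.5]); the cube at (-3, -3.5) (footprint 20.5×16) is included at this height (area 328.00 mm²); the cube at (-0.5, 13.5) is present — its section is the full 11×12.5 rectangle (area 137.50 mm²); Combining (union): the 2 present regions are separate (no shared area or edge), so areas and boundary lengths simply add and each stays a separate island — area = 465.50 mm². So its area = 465.50 mm². Layer 1 is larger (726.75 vs 465.50 mm²).

layer 1 (z = 0.28 mm)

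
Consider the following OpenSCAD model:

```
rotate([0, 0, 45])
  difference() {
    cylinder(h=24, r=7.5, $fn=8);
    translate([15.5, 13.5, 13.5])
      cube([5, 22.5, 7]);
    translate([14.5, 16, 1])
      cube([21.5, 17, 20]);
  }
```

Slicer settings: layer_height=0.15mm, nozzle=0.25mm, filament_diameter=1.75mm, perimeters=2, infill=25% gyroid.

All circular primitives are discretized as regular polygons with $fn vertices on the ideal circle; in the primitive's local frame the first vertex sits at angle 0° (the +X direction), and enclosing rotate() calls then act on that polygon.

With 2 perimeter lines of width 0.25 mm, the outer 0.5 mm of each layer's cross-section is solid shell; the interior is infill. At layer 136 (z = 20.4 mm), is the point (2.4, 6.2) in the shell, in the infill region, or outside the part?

At z = 20.4 mm: the cylinder: section is a regular 8-gon, circumradius r=7.5; the cube at (15.5, 13.5) (footprint 5×22.5) is included at this height; the cube at (14.5, 16) (footprint 21.5×17) is included at this height; Subtracting the remaining from the first: starting from the r=7.5 cylinder, the 5×22.5 cube at (15.5, 13.5) misses the remaining region (no effect); the 21.5×17 cube at (14.5, 16) misses the remaining region (no effect) — 1 connected region; (rotated 45° about Z; rotation is an isometry so areas/perimeters/island counts are preserved). Overall, the cross-section is a single solid region. Undo the 45° rotation: the query point maps to (6.081, 2.687) in the un-rotated model frame. The nearest boundary edge runs (5.30, 5.30)→(7.50, 0.00); distance from the point to it = 0.28 mm. The point is inside the cross-section, 0.28 mm from the nearest boundary — within the 0.5 mm shell band (2 × 0.25).

shell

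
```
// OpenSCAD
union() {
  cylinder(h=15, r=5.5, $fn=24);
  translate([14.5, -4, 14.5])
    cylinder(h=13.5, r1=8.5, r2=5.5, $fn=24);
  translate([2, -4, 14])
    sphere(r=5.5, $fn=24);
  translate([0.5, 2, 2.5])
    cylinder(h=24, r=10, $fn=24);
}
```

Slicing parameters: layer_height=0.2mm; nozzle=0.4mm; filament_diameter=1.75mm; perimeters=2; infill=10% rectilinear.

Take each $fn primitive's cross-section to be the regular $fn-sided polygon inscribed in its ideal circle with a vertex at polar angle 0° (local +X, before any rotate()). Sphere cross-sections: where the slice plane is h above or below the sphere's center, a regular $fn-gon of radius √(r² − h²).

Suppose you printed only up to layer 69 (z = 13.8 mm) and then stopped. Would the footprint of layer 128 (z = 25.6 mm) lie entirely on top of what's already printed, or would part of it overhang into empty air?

Compare the two slices. At z = 13.8: the r=5.5 cylinder gives a regular 24-gon of circumradius 5.5 (constant along its height) (area = (24/2)·5.500²·sin(360°/24) = 93.95 mm²); the cone at (14.5, -4) is not intersected at this z (z outside [14.5, 28]); the r=5.5 sphere at (2, -4) slices to a regular 24-gon of circumradius 5.496 (√(r²−h²) with h=0.2 from center) (area = (24/2)·5.496²·sin(360°/24) = 93.83 mm²); the r=10 cylinder at (0.5, 2) contributes a regular 24-gon of circumradius 10 (area = (24/2)·10.000²·sin(360°/24) = 310.58 mm²); Merging all regions: the regions partially overlap — summed areas 498.36 mm² minus the doubly-counted overlap 175.42 mm² gives 322.95 mm² — area = 322.95 mm². At z = 25.6: the cylinder is absent (z outside [0, 15]); the cone at (14.5, -4) contributes a regular 24-gon of circumradius 6.033 (interpolated between r1=8.5 and r2=5.5 at t=0.822) (area = (24/2)·6.033²·sin(360°/24) = 113.06 mm²); the sphere at (2, -4) is not intersected at this z (|z−center|=11.600 > r=5.5); the cylinder at (0.5, 2): section is a regular 24-gon, circumradius r=10 (area = (24/2)·10.000²·sin(360°/24) = 310.58 mm²); Combining (union): the regions partially overlap — summed areas 423.64 mm² minus the doubly-counted overlap 2.18 mm² gives 421.46 mm² — area = 421.46 mm². Checking containment: at z = 25.6 the cross-section extends beyond the z = 13.8 cross-section by about 110.88 mm².

part overhangs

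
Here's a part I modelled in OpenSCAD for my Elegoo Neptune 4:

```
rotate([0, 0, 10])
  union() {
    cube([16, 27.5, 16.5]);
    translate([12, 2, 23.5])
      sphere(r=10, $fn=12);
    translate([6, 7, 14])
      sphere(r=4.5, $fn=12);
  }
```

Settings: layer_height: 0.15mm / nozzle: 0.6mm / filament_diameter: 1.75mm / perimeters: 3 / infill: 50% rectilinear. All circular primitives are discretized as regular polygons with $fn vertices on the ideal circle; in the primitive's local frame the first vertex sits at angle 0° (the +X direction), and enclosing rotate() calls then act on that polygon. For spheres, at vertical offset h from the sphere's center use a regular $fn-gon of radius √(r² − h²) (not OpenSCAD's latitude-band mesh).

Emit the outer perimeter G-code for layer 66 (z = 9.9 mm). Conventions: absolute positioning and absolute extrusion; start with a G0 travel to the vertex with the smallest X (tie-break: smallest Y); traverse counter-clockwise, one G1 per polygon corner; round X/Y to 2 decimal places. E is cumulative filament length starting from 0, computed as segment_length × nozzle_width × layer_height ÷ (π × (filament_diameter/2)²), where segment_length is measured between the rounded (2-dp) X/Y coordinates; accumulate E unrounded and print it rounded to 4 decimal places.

G0 X-4.78 Y27.08 Z9.90
G1 X0.00 Y0.00 E1.0289
G1 X15.76 Y2.78 E1.6277
G1 X10.98 Y29.86 E2.6567
G1 X-4.78 Y27.08 E3.2555

At z = 9.9 mm: the cube is present — its section is the full 16×27.5 rectangle; the sphere at (12, 2) does not reach this height (|z−center|=13.600 > r=10); the r=4.5 sphere at (6, 7) slices to a regular 12-gon of circumradius 1.855 (√(r²−h²) with h=4.1 from center); Taking the union: the r=4.5 sphere at (6, 7) lies entirely inside the 16×27.5 cube, so the union is just the 16×27.5 cube — 1 connected region; (whole slice rotated 10° about Z — lengths, areas and connectivity unchanged). The outline is a single polygon with 4 vertices. Extrusion per mm of travel: 0.6 × 0.15 / (π × 0.875²) = 0.037418. Accumulating E over each segment gives final E = 3.2555.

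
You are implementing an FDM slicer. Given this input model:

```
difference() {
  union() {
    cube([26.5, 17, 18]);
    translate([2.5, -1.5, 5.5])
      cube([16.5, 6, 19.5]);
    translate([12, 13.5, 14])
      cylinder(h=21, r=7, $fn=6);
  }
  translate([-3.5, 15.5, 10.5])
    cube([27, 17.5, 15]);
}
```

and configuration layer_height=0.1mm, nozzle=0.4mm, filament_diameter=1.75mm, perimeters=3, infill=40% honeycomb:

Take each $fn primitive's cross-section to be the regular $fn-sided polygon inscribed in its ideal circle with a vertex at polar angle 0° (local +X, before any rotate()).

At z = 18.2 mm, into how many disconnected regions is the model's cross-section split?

2

At z = 18.2 mm: the cube is not intersected at this z (z outside [0, 18]); the cube at (2.5, -1.5) (footprint 16.5×6) is included at this height; the r=7 cylinder at (12, 13.5) gives a regular 6-gon of circumradius 7 (constant along its height); Merging all regions: the 2 present regions are separate (no shared area or edge), so areas and boundary lengths simply add and each stays a separate island — 2 connected regions; the 27×17.5 cube at (-3.5, 15.5) contributes its full rectangle; Taking the first minus the rest: starting from the result so far, the 27×17.5 cube at (-3.5, 15.5) partially overlaps it — only the 37.96 mm² overlap (of its 472.50 mm²) is removed, clipping the outline — 2 connected regions. The result has 2 disconnected regions.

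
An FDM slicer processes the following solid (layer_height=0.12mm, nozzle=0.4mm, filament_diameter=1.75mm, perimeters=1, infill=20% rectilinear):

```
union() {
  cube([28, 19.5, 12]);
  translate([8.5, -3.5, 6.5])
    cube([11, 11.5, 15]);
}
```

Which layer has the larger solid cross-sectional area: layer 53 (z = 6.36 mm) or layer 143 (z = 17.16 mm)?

Layer 53 (z = 6.36): the cube is present — its section is the full 28×19.5 rectangle (area 546.00 mm²); the cube at (8.5, -3.5) is not intersected at this z (z outside [6.5, 21.5]); Taking the union: only the 28×19.5 cube is present, so the union is just that shape — area = 546.00 mm². So its area = 546.00 mm². Layer 143 (z = 17.16): the cube is not intersected at this z (z outside [0, 12]); the cube at (8.5, -3.5) (footprint 11×11.5) is included at this height (area 126.50 mm²); Combining (union): only the 11×11.5 cube at (8.5, -3.5) is present, so the union is just that shape — area = 126.50 mm². So its area = 126.50 mm². Layer 53 is larger (546.00 vs 126.50 mm²).

layer 53 (z = 6.36 mm)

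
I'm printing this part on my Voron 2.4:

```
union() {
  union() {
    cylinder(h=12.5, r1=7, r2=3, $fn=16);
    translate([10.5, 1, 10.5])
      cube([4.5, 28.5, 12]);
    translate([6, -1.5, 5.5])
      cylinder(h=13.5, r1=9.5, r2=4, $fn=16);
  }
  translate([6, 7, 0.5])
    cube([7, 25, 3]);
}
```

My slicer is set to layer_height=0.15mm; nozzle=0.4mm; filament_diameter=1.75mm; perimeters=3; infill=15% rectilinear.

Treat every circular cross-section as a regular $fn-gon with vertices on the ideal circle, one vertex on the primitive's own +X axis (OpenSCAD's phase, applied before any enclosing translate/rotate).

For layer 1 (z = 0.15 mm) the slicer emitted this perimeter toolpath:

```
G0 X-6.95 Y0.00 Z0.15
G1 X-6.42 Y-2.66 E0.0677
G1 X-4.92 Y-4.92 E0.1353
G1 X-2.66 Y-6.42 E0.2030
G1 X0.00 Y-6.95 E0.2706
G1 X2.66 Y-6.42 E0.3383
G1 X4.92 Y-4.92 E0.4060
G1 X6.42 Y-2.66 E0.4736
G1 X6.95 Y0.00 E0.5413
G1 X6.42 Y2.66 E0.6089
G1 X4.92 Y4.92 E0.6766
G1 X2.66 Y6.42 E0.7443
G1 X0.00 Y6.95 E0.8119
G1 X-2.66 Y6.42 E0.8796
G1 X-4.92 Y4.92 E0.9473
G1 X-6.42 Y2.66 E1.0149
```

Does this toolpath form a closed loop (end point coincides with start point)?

Start point (G0): (-6.95, 0.00). End point (last G1): the path does not return to the start — open.

no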